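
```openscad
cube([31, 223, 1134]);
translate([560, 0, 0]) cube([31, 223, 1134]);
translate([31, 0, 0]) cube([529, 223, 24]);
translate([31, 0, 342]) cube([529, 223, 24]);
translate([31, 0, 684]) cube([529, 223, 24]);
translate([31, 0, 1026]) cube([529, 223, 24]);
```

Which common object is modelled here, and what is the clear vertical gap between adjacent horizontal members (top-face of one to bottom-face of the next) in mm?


A bookshelf. The clear shelf gap is 318 mm.

Two tall side panels with 4 horizontal boards between them — a bookshelf. The first two shelf undersides are at z = 0 and z = 342; with shelf thickness 24, the clear gap is 342 − 0 − 24 = 318 mm.


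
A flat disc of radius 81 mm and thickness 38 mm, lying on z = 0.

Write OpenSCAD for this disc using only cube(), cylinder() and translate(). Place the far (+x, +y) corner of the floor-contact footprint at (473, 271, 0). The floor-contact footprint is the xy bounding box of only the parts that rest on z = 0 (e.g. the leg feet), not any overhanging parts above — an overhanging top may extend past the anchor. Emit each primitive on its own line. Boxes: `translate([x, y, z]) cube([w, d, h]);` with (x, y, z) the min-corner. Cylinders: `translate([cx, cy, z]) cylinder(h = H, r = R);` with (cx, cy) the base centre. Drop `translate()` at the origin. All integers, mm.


translate([392, 190, 0]) cylinder(h = 38, r = 81);


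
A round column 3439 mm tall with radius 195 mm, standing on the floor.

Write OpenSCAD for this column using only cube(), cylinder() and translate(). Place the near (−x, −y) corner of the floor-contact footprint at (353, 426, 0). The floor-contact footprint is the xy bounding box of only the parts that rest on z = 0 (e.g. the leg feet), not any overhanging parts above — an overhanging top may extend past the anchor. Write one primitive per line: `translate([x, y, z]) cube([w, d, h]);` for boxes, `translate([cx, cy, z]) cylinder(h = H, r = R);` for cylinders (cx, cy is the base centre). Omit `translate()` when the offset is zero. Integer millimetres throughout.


translate([548, 621, 0]) cylinder(h = 3439, r = 195);


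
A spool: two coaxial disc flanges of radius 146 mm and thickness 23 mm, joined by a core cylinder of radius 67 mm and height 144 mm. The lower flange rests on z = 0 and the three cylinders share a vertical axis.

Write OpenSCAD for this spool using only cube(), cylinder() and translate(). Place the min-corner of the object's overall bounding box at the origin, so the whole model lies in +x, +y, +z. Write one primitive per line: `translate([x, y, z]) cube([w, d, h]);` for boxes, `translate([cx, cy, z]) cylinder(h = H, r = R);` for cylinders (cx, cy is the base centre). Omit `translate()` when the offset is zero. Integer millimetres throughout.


translate([146, 146, 0]) cylinder(h = 23, r = 146);
translate([146, 146, 23]) cylinder(h = 144, r = 67);
translate([146, 146, 167]) cylinder(h = 23, r = 146);


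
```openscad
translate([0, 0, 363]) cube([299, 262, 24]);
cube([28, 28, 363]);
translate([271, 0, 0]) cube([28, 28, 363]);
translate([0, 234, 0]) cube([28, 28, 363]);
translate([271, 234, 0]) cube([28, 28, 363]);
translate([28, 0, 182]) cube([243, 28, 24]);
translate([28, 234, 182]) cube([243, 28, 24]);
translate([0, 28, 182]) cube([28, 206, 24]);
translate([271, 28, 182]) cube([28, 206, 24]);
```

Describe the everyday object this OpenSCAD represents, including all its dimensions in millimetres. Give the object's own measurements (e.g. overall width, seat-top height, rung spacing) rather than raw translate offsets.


A four-legged stool. The seat is a 299×262×24 mm slab whose top surface is at z = 387 mm; four square legs, each 28×28 mm in cross-section, run from the floor (z = 0) to the underside of the seat, each flush with a corner of the seat. Four stretchers, 28 mm wide and 24 mm tall, connect adjacent legs with their undersides at z = 182 mm, each running between the inner faces of the legs it joins and aligned with the legs' outer faces on the other axis.


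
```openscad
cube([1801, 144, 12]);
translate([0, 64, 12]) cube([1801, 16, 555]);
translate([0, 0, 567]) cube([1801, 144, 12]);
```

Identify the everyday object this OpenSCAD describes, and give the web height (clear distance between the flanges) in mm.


An I-beam. The web height is 555 mm.

Two wide flanges with a thin centred web — an I-beam. Overall 579 mm minus two 12 mm flanges gives a web of 579 − 2·12 = 555 mm.


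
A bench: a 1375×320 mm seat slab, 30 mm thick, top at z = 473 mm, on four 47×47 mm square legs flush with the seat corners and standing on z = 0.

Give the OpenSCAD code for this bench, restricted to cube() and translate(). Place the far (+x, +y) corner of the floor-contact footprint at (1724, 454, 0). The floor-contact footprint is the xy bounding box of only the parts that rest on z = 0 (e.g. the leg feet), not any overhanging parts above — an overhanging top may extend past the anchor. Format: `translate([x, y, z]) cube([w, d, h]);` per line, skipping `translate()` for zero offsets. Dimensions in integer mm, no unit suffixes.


translate([349, 134, 443]) cube([1375, 320, 30]);
translate([349, 134, 0]) cube([47, 47, 443]);
translate([349, 407, 0]) cube([47, 47, 443]);
translate([1677, 134, 0]) cube([47, 47, 443]);
translate([1677, 407, 0]) cube([47, 47, 443]);


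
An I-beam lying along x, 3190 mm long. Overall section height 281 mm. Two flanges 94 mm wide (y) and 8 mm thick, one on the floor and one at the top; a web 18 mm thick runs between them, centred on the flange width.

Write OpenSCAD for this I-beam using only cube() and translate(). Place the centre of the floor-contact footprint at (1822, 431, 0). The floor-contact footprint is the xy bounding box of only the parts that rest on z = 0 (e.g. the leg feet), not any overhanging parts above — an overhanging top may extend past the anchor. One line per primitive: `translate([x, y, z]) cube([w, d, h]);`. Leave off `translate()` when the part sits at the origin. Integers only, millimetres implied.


translate([227, 384, 0]) cube([3190, 94, 8]);
translate([227, 422, 8]) cube([3190, 18, 265]);
translate([227, 384, 273]) cube([3190, 94, 8]);


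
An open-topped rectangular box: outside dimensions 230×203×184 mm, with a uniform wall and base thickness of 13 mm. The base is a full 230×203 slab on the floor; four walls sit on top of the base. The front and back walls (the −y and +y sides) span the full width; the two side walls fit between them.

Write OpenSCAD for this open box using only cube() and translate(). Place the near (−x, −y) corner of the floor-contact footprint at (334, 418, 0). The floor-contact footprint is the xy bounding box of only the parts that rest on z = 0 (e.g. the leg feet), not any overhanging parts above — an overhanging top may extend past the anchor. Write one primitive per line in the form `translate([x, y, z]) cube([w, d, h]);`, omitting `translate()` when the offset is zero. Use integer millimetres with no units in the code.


translate([334, 418, 0]) cube([230, 203, 13]);
translate([334, 418, 13]) cube([230, 13, 171]);
translate([334, 608, 13]) cube([230, 13, 171]);
translate([334, 431, 13]) cube([13, 177, 171]);
translate([551, 431, 13]) cube([13, 177, 171]);


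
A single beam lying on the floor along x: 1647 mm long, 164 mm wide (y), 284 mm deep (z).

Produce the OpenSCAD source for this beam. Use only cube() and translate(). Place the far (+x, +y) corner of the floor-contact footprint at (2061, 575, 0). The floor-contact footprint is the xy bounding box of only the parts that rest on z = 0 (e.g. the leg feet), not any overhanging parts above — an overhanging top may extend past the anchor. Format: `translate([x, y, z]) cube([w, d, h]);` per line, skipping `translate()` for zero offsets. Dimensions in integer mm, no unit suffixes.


translate([414, 411, 0]) cube([1647, 164, 284]);


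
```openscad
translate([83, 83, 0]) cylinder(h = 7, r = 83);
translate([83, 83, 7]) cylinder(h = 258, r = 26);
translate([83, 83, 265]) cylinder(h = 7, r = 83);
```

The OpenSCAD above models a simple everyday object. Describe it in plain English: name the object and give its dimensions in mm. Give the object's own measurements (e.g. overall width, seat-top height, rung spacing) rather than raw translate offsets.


A spool: two coaxial disc flanges of radius 83 mm and thickness 7 mm, joined by a core cylinder of radius 26 mm and height 258 mm. The lower flange rests on z = 0 and the three cylinders share a vertical axis.


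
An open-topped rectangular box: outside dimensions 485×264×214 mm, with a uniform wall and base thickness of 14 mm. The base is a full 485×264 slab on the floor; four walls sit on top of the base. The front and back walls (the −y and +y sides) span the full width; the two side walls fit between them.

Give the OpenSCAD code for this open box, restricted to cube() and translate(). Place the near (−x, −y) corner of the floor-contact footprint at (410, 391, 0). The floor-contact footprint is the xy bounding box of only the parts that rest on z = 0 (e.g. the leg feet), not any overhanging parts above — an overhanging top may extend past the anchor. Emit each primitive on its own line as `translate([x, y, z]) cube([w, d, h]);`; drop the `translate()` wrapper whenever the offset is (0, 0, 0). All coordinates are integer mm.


translate([410, 391, 0]) cube([485, 264, 14]);
translate([410, 391, 14]) cube([485, 14, 200]);
translate([410, 641, 14]) cube([485, 14, 200]);
translate([410, 405, 14]) cube([14, 236, 200]);
translate([881, 405, 14]) cube([14, 236, 200]);


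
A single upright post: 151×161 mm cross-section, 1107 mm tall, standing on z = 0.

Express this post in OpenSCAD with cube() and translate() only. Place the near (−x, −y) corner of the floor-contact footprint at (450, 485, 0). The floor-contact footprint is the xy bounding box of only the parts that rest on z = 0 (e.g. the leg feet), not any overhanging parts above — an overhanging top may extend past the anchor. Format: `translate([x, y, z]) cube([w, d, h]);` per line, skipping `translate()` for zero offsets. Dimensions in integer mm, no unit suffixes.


translate([450, 485, 0]) cube([151, 161, 1107]);


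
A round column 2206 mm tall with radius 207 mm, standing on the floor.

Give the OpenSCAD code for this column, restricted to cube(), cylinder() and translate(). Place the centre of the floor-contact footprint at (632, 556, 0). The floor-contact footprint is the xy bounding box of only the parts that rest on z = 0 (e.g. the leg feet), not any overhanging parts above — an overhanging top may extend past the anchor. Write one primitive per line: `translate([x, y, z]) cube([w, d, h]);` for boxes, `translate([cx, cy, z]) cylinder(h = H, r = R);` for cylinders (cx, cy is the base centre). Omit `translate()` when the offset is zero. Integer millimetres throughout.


translate([632, 556, 0]) cylinder(h = 2206, r = 207);


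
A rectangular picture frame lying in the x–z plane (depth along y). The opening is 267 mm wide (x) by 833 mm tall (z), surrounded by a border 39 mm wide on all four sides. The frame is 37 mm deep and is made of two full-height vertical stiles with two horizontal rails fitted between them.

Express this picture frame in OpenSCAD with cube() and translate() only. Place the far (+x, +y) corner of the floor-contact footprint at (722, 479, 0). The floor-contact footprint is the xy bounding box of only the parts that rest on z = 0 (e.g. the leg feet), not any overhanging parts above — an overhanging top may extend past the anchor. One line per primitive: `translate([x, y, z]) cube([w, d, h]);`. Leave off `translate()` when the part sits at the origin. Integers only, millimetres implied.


translate([377, 442, 0]) cube([39, 37, 911]);
translate([683, 442, 0]) cube([39, 37, 911]);
translate([416, 442, 0]) cube([267, 37, 39]);
translate([416, 442, 872]) cube([267, 37, 39]);


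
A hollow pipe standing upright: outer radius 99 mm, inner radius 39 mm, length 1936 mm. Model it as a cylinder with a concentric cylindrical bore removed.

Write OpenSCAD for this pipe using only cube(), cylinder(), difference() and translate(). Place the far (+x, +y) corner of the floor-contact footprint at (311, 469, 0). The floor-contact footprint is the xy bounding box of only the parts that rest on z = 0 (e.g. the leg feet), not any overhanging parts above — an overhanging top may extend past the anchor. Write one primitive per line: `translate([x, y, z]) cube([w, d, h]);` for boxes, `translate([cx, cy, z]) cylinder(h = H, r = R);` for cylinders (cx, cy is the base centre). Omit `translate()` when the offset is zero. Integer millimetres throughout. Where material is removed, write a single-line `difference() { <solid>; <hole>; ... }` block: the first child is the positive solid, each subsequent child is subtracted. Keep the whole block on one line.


difference() { translate([212, 370, 0]) cylinder(h = 1936, r = 99); translate([212, 370, 0]) cylinder(h = 1936, r = 39); }


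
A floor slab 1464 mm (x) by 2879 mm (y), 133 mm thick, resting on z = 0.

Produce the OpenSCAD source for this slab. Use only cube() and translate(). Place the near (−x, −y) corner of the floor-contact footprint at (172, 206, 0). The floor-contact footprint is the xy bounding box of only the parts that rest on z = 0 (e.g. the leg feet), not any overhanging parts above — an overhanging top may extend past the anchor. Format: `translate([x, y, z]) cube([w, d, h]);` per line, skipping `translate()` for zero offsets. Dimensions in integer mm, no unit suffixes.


translate([172, 206, 0]) cube([1464, 2879, 133]);


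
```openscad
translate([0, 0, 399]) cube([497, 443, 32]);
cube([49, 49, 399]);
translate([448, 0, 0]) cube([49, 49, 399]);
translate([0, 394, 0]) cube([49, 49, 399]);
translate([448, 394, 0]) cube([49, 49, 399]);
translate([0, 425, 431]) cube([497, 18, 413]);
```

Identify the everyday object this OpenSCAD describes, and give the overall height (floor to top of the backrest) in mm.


A chair. The overall height is 844 mm.

A slab on four corner posts with a tall panel at the back — a chair. The seat slab sits at z = 399 with thickness 32, and the 413 mm backrest starts at the seat top, so the overall height is 399 + 32 + 413 = 844 mm.


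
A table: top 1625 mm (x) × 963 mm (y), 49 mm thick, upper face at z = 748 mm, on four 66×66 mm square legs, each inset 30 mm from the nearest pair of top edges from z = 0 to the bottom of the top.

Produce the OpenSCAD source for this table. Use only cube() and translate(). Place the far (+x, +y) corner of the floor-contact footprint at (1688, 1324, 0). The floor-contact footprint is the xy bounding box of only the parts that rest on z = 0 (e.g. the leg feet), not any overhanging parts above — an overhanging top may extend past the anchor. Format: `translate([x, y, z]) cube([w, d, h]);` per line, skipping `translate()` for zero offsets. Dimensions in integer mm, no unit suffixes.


translate([93, 391, 699]) cube([1625, 963, 49]);
translate([123, 421, 0]) cube([66, 66, 699]);
translate([1622, 421, 0]) cube([66, 66, 699]);
translate([123, 1258, 0]) cube([66, 66, 699]);
translate([1622, 1258, 0]) cube([66, 66, 699]);


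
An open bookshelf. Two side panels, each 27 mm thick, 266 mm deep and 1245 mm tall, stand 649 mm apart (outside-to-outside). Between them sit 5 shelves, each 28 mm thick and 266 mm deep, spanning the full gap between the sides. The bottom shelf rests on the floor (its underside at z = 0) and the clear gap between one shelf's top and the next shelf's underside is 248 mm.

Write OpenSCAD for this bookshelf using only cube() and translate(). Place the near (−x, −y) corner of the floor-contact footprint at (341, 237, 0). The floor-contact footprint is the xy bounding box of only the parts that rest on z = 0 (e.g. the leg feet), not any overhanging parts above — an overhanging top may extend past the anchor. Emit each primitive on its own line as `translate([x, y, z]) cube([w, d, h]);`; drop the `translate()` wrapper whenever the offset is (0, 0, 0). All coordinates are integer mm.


translate([341, 237, 0]) cube([27, 266, 1245]);
translate([963, 237, 0]) cube([27, 266, 1245]);
translate([368, 237, 0]) cube([595, 266, 28]);
translate([368, 237, 276]) cube([595, 266, 28]);
translate([368, 237, 552]) cube([595, 266, 28]);
translate([368, 237, 828]) cube([595, 266, 28]);
translate([368, 237, 1104]) cube([595, 266, 28]);


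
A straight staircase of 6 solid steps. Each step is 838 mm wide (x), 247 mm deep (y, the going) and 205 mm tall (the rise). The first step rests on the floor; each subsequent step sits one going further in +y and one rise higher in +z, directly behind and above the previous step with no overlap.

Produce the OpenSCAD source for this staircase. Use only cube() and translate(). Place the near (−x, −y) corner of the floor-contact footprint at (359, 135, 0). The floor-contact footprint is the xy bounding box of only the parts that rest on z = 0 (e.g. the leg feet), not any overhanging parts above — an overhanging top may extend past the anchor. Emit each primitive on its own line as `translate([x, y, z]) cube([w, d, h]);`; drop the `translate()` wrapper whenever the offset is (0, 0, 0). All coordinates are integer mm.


translate([359, 135, 0]) cube([838, 247, 205]);
translate([359, 382, 205]) cube([838, 247, 205]);
translate([359, 629, 410]) cube([838, 247, 205]);
translate([359, 876, 615]) cube([838, 247, 205]);
translate([359, 1123, 820]) cube([838, 247, 205]);
translate([359, 1370, 1025]) cube([838, 247, 205]);


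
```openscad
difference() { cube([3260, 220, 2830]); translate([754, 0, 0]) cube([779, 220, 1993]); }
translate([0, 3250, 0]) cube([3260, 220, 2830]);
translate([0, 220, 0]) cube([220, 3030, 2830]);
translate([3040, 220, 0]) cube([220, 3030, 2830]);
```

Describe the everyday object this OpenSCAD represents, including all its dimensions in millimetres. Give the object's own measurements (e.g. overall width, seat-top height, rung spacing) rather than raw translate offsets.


A single room: four walls, each 2830 mm tall and 220 mm thick, enclosing an outside footprint 3260×3470 mm (x × y), no floor or roof. The front and back walls (−y and +y sides) run the full x-width; the side walls fit between their inner faces. A door opening 779 mm wide and 1993 mm tall is cut through the front wall from the floor up, its −x edge 754 mm from the wall's −x end.


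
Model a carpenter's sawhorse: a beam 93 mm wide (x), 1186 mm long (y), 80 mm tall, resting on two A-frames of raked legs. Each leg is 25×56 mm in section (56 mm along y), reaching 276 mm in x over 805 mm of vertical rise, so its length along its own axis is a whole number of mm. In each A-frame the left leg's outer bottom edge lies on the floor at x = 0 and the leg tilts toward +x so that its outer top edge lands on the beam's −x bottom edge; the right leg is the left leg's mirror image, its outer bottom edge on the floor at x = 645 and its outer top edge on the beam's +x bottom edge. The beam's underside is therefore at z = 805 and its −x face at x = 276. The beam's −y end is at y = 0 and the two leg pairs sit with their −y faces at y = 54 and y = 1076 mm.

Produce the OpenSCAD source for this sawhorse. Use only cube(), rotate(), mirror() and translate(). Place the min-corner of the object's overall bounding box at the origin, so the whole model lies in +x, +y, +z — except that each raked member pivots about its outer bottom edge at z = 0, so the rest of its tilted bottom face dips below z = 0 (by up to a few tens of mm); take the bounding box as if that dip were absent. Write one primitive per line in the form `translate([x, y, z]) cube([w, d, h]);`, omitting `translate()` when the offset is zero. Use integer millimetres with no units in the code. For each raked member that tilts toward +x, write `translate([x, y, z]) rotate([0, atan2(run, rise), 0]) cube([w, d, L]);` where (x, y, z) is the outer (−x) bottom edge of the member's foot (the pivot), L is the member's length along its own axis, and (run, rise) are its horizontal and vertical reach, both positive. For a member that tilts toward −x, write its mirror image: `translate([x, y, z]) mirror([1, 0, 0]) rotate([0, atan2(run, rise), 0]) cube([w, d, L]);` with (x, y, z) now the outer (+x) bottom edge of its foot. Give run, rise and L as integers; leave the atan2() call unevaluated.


// leg length = √(276² + 805²) = 851
// right-leg outer foot x = 2·276 + 93 = 645
// beam min-corner = (276, 0, 805)
translate([276, 0, 805]) cube([93, 1186, 80]);
translate([0, 54, 0]) rotate([0, atan2(276, 805), 0]) cube([25, 56, 851]);
translate([645, 54, 0]) mirror([1, 0, 0]) rotate([0, atan2(276, 805), 0]) cube([25, 56, 851]);
translate([0, 1076, 0]) rotate([0, atan2(276, 805), 0]) cube([25, 56, 851]);
translate([645, 1076, 0]) mirror([1, 0, 0]) rotate([0, atan2(276, 805), 0]) cube([25, 56, 851]);


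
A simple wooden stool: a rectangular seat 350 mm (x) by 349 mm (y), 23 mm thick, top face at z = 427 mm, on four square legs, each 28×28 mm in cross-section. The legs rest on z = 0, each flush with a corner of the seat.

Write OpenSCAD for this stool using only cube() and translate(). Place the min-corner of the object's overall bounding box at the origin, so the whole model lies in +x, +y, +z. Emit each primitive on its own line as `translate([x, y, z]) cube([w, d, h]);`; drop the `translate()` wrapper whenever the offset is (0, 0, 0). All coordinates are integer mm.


translate([0, 0, 404]) cube([350, 349, 23]);
cube([28, 28, 404]);
translate([322, 0, 0]) cube([28, 28, 404]);
translate([0, 321, 0]) cube([28, 28, 404]);
translate([322, 321, 0]) cube([28, 28, 404]);


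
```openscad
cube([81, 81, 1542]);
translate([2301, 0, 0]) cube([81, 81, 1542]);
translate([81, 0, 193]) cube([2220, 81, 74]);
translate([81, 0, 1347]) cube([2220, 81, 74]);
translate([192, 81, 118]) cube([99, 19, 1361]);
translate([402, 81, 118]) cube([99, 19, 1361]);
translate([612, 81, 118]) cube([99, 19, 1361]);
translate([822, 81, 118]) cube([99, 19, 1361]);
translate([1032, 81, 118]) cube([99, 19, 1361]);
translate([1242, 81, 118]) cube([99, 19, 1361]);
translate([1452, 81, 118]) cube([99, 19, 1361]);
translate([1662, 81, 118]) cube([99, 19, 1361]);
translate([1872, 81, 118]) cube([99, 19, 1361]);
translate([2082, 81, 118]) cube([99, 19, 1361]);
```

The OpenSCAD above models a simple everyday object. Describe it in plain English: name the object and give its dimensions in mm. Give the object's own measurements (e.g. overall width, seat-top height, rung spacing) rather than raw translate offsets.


A fence section. Two 81×81 mm posts, 1542 mm tall, stand on the floor with a clear span of 2220 mm between their inner faces. Two horizontal rails of 81×74 mm section span the gap between the posts with their undersides at z = 193 mm and z = 1347 mm, flush with the posts' −y face. 10 pickets, each 99 mm wide, 19 mm thick and 1361 mm tall, are fixed to the +y face of the rails with their bottoms at z = 118 mm, spaced across the span with a 111 mm gap after the −x post and between neighbouring pickets, with 120 mm left before the +x post.


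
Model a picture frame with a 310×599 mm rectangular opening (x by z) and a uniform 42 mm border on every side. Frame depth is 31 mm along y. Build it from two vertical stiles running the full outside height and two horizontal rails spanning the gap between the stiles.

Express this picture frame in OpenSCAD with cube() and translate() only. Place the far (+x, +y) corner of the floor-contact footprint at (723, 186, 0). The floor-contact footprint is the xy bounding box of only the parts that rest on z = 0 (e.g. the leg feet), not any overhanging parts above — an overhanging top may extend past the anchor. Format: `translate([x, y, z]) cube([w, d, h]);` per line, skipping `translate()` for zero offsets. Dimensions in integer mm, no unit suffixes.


translate([329, 155, 0]) cube([42, 31, 683]);
translate([681, 155, 0]) cube([42, 31, 683]);
translate([371, 155, 0]) cube([310, 31, 42]);
translate([371, 155, 641]) cube([310, 31, 42]);


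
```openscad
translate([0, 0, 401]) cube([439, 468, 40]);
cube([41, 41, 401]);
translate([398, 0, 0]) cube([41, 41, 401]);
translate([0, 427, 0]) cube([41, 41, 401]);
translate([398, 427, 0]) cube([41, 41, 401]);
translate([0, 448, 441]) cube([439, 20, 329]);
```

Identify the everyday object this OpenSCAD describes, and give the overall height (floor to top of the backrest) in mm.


A chair. The overall height is 770 mm.

A slab on four corner posts with a tall panel at the back — a chair. The seat slab sits at z = 401 with thickness 40, and the 329 mm backrest starts at the seat top, so the overall height is 401 + 40 + 329 = 770 mm.


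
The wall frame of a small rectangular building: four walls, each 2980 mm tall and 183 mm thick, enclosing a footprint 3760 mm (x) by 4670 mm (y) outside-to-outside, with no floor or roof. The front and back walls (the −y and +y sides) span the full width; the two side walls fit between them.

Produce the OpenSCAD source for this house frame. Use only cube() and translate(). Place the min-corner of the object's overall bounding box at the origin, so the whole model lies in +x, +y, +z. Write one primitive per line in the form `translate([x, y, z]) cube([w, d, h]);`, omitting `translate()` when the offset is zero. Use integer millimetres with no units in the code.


cube([3760, 183, 2980]);
translate([0, 4487, 0]) cube([3760, 183, 2980]);
translate([0, 183, 0]) cube([183, 4304, 2980]);
translate([3577, 183, 0]) cube([183, 4304, 2980]);


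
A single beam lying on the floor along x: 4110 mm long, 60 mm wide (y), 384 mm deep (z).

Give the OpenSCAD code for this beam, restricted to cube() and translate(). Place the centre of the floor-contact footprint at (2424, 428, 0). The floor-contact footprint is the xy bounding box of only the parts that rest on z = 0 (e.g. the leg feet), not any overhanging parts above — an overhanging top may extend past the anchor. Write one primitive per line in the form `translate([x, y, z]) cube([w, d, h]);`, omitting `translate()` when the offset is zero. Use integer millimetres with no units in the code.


translate([369, 398, 0]) cube([4110, 60, 384]);


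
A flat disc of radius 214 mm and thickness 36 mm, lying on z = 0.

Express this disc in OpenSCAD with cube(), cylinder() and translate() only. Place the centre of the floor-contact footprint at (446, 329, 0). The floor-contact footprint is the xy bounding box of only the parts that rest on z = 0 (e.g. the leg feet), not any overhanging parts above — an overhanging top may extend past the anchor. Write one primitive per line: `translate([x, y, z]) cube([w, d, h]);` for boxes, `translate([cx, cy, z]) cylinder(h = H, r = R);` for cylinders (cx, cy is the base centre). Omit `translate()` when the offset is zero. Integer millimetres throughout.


translate([446, 329, 0]) cylinder(h = 36, r = 214);


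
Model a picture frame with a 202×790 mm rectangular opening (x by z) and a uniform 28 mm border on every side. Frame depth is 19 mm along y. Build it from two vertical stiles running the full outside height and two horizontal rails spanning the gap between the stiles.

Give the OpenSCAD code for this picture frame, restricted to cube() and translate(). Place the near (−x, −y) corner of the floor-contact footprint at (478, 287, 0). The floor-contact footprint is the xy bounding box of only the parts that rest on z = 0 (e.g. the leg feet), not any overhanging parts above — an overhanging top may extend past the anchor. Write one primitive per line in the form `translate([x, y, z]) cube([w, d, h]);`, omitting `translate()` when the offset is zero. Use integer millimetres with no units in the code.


translate([478, 287, 0]) cube([28, 19, 846]);
translate([708, 287, 0]) cube([28, 19, 846]);
translate([506, 287, 0]) cube([202, 19, 28]);
translate([506, 287, 818]) cube([202, 19, 28]);


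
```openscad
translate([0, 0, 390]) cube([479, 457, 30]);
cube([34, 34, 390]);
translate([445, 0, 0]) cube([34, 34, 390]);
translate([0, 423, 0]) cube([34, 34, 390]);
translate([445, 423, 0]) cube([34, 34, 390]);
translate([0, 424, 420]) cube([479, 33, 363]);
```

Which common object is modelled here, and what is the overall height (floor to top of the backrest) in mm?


A chair. The overall height is 783 mm.

A slab on four corner posts with a tall panel at the back — a chair. The seat slab sits at z = 390 with thickness 30, and the 363 mm backrest starts at the seat top, so the overall height is 390 + 30 + 363 = 783 mm.


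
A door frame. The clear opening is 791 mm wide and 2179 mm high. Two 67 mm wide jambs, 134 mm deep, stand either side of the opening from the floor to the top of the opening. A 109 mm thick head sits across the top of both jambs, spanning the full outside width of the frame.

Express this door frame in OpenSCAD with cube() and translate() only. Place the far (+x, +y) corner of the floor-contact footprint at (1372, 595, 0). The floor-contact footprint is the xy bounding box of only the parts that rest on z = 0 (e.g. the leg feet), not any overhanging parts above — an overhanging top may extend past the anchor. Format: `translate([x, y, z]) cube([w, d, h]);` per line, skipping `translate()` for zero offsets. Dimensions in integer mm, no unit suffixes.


translate([447, 461, 0]) cube([67, 134, 2179]);
translate([1305, 461, 0]) cube([67, 134, 2179]);
translate([447, 461, 2179]) cube([925, 134, 109]);


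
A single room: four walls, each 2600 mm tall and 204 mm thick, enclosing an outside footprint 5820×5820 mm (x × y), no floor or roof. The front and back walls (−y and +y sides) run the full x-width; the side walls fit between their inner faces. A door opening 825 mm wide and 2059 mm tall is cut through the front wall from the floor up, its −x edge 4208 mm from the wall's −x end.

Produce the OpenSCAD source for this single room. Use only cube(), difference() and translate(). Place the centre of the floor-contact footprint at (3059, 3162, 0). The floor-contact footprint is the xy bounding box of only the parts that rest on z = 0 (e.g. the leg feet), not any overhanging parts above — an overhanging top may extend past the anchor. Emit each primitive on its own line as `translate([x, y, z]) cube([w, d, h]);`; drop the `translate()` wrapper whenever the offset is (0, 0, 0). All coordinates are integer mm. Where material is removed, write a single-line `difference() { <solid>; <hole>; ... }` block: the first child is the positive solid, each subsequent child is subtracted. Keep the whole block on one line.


difference() { translate([149, 252, 0]) cube([5820, 204, 2600]); translate([4357, 252, 0]) cube([825, 204, 2059]); }
translate([149, 5868, 0]) cube([5820, 204, 2600]);
translate([149, 456, 0]) cube([204, 5412, 2600]);
translate([5765, 456, 0]) cube([204, 5412, 2600]);


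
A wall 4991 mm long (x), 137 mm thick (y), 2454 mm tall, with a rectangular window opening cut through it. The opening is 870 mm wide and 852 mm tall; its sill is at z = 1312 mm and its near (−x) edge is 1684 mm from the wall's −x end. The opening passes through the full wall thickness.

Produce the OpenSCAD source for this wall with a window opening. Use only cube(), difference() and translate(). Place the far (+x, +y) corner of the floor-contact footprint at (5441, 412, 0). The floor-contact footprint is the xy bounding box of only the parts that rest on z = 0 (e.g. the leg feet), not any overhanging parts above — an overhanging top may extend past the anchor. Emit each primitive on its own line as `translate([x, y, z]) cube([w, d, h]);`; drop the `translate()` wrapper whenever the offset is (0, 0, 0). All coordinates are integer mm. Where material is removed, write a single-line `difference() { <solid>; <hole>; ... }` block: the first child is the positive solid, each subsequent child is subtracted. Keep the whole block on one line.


difference() { translate([450, 275, 0]) cube([4991, 137, 2454]); translate([2134, 275, 1312]) cube([870, 137, 852]); }


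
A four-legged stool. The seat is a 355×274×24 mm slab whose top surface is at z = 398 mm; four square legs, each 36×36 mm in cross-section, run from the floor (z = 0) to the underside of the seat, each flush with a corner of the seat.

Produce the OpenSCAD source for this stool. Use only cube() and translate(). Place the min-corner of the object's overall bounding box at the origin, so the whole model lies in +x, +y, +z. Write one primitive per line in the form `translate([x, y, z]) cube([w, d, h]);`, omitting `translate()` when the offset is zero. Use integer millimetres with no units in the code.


translate([0, 0, 374]) cube([355, 274, 24]);
cube([36, 36, 374]);
translate([319, 0, 0]) cube([36, 36, 374]);
translate([0, 238, 0]) cube([36, 36, 374]);
translate([319, 238, 0]) cube([36, 36, 374]);


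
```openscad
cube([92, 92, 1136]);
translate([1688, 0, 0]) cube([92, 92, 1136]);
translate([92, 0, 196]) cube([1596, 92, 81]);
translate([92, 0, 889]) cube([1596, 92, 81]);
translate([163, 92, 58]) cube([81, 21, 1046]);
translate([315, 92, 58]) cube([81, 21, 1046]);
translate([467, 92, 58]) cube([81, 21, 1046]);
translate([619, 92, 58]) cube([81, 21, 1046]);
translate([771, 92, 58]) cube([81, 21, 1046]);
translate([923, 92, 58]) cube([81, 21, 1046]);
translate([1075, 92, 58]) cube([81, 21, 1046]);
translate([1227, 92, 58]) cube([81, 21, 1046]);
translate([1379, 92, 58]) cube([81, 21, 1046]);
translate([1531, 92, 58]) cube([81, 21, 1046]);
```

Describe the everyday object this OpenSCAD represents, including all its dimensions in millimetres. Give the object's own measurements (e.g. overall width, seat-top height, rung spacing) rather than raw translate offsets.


A fence section. Two 92×92 mm posts, 1136 mm tall, stand on the floor with a clear span of 1596 mm between their inner faces. Two horizontal rails of 92×81 mm section span the gap between the posts with their undersides at z = 196 mm and z = 889 mm, flush with the posts' −y face. 10 pickets, each 81 mm wide, 21 mm thick and 1046 mm tall, are fixed to the +y face of the rails with their bottoms at z = 58 mm, spaced across the span with a 71 mm gap after the −x post and between neighbouring pickets, with 76 mm left before the +x post.


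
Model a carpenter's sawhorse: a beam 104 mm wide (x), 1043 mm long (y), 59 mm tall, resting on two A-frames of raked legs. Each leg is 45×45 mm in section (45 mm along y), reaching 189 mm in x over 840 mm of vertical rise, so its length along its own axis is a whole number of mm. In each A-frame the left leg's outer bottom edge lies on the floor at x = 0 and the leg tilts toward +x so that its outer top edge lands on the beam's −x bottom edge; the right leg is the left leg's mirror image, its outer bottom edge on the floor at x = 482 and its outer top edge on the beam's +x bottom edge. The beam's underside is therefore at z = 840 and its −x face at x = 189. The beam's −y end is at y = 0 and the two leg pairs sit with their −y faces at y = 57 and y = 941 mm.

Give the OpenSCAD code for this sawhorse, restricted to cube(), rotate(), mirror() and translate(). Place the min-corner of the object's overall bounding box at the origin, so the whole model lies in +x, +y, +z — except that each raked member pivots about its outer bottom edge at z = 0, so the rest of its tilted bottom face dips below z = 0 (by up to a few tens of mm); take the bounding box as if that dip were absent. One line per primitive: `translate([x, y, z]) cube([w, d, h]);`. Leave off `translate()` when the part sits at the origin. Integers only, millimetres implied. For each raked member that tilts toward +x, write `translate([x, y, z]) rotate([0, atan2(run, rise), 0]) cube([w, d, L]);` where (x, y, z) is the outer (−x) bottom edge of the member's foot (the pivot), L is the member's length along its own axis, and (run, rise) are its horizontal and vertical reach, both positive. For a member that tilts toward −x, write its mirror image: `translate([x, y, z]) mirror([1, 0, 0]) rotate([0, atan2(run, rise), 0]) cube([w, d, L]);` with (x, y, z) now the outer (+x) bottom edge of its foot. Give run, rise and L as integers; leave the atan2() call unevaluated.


translate([189, 0, 840]) cube([104, 1043, 59]);
translate([0, 57, 0]) rotate([0, atan2(189, 840), 0]) cube([45, 45, 861]);
translate([482, 57, 0]) mirror([1, 0, 0]) rotate([0, atan2(189, 840), 0]) cube([45, 45, 861]);
translate([0, 941, 0]) rotate([0, atan2(189, 840), 0]) cube([45, 45, 861]);
translate([482, 941, 0]) mirror([1, 0, 0]) rotate([0, atan2(189, 840), 0]) cube([45, 45, 861]);


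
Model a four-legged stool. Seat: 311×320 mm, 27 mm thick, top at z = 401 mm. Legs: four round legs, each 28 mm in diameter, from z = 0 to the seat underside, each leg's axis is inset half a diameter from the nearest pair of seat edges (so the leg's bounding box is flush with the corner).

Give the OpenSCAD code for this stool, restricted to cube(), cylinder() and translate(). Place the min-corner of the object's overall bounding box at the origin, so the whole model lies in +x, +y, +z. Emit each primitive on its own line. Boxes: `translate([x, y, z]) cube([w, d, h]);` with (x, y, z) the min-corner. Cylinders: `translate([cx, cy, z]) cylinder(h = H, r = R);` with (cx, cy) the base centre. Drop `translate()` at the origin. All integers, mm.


translate([0, 0, 374]) cube([311, 320, 27]);
translate([14, 14, 0]) cylinder(h = 374, r = 14);
translate([297, 14, 0]) cylinder(h = 374, r = 14);
translate([14, 306, 0]) cylinder(h = 374, r = 14);
translate([297, 306, 0]) cylinder(h = 374, r = 14);


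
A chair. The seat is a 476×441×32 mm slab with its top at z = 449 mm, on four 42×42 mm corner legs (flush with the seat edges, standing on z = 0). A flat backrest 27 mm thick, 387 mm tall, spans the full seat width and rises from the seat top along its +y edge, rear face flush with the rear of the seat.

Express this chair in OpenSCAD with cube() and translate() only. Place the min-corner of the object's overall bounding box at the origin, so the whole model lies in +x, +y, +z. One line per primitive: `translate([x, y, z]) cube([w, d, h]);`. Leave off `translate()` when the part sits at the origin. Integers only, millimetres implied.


translate([0, 0, 417]) cube([476, 441, 32]);
cube([42, 42, 417]);
translate([434, 0, 0]) cube([42, 42, 417]);
translate([0, 399, 0]) cube([42, 42, 417]);
translate([434, 399, 0]) cube([42, 42, 417]);
translate([0, 414, 449]) cube([476, 27, 387]);


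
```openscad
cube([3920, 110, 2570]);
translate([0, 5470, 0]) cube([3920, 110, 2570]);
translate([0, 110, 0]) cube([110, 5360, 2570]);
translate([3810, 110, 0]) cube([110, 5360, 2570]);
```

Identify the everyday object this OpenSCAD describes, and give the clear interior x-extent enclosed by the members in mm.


A house (or room) frame. The interior width is 3700 mm.

Four 2570 mm walls enclosing a rectangle with no floor or roof — a room or house frame. Outside width is 3920 mm and wall thickness is 110 mm, so the interior width is 3920 − 2 × 110 = 3700 mm.


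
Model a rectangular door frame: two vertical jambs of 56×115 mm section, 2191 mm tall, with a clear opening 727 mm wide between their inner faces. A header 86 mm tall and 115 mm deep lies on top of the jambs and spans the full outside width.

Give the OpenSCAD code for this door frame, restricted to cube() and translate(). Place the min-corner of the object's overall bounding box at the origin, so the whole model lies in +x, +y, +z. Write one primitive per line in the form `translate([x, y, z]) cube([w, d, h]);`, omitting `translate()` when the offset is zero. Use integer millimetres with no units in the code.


cube([56, 115, 2191]);
translate([783, 0, 0]) cube([56, 115, 2191]);
translate([0, 0, 2191]) cube([839, 115, 86]);


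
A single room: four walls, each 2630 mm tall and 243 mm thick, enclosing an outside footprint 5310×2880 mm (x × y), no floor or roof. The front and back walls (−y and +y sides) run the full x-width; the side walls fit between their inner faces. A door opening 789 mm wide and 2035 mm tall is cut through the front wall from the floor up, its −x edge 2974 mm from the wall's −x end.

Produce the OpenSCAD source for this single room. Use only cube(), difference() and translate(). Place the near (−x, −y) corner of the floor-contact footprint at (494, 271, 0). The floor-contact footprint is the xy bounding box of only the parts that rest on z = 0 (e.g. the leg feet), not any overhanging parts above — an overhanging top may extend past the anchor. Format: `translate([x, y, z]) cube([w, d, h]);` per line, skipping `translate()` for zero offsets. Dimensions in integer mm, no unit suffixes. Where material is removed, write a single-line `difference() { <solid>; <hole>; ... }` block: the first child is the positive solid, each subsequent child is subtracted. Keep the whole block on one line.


difference() { translate([494, 271, 0]) cube([5310, 243, 2630]); translate([3468, 271, 0]) cube([789, 243, 2035]); }
translate([494, 2908, 0]) cube([5310, 243, 2630]);
translate([494, 514, 0]) cube([243, 2394, 2630]);
translate([5561, 514, 0]) cube([243, 2394, 2630]);
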